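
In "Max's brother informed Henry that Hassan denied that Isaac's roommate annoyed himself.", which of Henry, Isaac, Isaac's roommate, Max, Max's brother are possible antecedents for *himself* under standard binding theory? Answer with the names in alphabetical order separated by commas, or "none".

Isaac's roommate

*himself* is a reflexive; Principle A requires it to be bound within its binding domain — the clause headed by 'annoyed'.
— Henry: object of the matrix clause; c-commands the reflexive but lies outside its binding domain — cannot bind it (Principle A).
— Isaac: possessor inside the subject DP of the clause headed by 'annoyed'; does not c-command the reflexive — cannot bind it (Principle A).
— Isaac's roommate: subject of the clause headed by 'annoyed'; c-commands the reflexive within its binding domain — allowed (Principle A).
— Max: possessor inside the subject DP of the matrix clause; does not c-command the reflexive — cannot bind it (Principle A).
— Max's brother: subject of the matrix clause; c-commands the reflexive but lies outside its binding domain — cannot bind it (Principle A).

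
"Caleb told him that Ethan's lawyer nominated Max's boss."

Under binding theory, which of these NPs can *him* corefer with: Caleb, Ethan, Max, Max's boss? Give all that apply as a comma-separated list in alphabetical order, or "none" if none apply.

none

*him* is a pronoun; Principle B requires it to be free in its binding domain — the matrix clause.
— Caleb: subject of the matrix clause; c-commands the pronoun within its binding domain — blocked (Principle B).
— Ethan: possessor inside the subject DP of the clause headed by 'nominated'; is c-commanded by the pronoun; coreference would bind this R-expression — blocked (Principle C).
— Max: possessor inside the object DP of the clause headed by 'nominated'; is c-commanded by the pronoun; coreference would bind this R-expression — blocked (Principle C).
— Max's boss: object of the clause headed by 'nominated'; is c-commanded by the pronoun; coreference would bind this R-expression — blocked (Principle C).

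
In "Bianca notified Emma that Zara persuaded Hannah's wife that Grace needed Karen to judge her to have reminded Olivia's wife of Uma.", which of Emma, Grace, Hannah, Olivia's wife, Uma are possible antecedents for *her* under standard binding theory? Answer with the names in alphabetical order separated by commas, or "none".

*her* is a pronoun; Principle B requires it to be free in its binding domain — the clause headed by 'judge'.
— Emma: object of the matrix clause; c-commands the pronoun but lies outside its binding domain — allowed.
— Grace: subject of the clause headed by 'needed'; c-commands the pronoun but lies outside its binding domain — allowed.
— Hannah: possessor inside the object DP of the clause headed by 'persuaded'; does not c-command the pronoun — Principle B does not apply; allowed.
— Olivia's wife: object of the clause headed by 'reminded'; is c-commanded by the pronoun; coreference would bind this R-expression — blocked (Principle C).
— Uma: second object of the clause headed by 'reminded'; is c-commanded by the pronoun; coreference would bind this R-expression — blocked (Principle C).

Emma, Grace, Hannah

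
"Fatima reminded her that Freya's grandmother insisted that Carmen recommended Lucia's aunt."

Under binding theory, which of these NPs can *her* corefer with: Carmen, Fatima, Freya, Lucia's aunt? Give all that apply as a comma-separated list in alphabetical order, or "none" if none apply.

none

*her* is a pronoun; Principle B requires it to be free in its binding domain — the matrix clause.
— Carmen: subject of the clause headed by 'recommended'; is c-commanded by the pronoun; coreference would bind this R-expression — blocked (Principle C).
— Fatima: subject of the matrix clause; c-commands the pronoun within its binding domain — blocked (Principle B).
— Freya: possessor inside the subject DP of the clause headed by 'insisted'; is c-commanded by the pronoun; coreference would bind this R-expression — blocked (Principle C).
— Lucia's aunt: object of the clause headed by 'recommended'; is c-commanded by the pronoun; coreference would bind this R-expression — blocked (Principle C).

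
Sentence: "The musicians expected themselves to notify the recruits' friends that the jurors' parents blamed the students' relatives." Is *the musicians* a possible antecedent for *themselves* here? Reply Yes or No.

*themselves* is a reflexive; Principle A requires it to be bound within its binding domain — the matrix clause.
— the musicians: subject of the matrix clause; c-commands the reflexive within its binding domain — allowed (Principle A).

Yes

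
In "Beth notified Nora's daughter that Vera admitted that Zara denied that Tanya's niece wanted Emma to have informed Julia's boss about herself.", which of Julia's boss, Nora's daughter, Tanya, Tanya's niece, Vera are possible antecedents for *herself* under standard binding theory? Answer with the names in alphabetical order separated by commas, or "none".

Julia's boss

*herself* is a reflexive; Principle A requires it to be bound within its binding domain — the clause headed by 'informed'.
— Julia's boss: object of the clause headed by 'informed'; c-commands the reflexive within its binding domain — allowed (Principle A).
— Nora's daughter: object of the matrix clause; c-commands the reflexive but lies outside its binding domain — cannot bind it (Principle A).
— Tanya: possessor inside the subject DP of the clause headed by 'wanted'; does not c-command the reflexive — cannot bind it (Principle A).
— Tanya's niece: subject of the clause headed by 'wanted'; c-commands the reflexive but lies outside its binding domain — cannot bind it (Principle A).
— Vera: subject of the clause headed by 'admitted'; c-commands the reflexive but lies outside its binding domain — cannot bind it (Principle A).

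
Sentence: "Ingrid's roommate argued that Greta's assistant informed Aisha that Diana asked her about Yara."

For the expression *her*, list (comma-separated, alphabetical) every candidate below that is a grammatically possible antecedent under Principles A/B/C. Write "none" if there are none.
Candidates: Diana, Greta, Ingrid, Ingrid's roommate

Greta, Ingrid, Ingrid's roommate

*her* is a pronoun; Principle B requires it to be free in its binding domain — the clause headed by 'asked'.
— Diana: subject of the clause headed by 'asked'; c-commands the pronoun within its binding domain — blocked (Principle B).
— Greta: possessor inside the subject DP of the clause headed by 'informed'; does not c-command the pronoun — Principle B does not apply; allowed.
— Ingrid: possessor inside the subject DP of the matrix clause; does not c-command the pronoun — Principle B does not apply; allowed.
— Ingrid's roommate: subject of the matrix clause; c-commands the pronoun but lies outside its binding domain — allowed.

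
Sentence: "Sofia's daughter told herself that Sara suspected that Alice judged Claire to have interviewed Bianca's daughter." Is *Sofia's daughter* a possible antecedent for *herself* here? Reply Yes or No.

*herself* is a reflexive; Principle A requires it to be bound within its binding domain — the matrix clause.
— Sofia's daughter: subject of the matrix clause; c-commands the reflexive within its binding domain — allowed (Principle A).

Yes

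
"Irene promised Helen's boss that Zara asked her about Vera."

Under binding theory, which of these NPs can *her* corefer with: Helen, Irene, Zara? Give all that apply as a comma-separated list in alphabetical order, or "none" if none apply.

*her* is a pronoun; Principle B requires it to be free in its binding domain — the clause headed by 'asked'.
— Helen: possessor inside the object DP of the matrix clause; does not c-command the pronoun — Principle B does not apply; allowed.
— Irene: subject of the matrix clause; c-commands the pronoun but lies outside its binding domain — allowed.
— Zara: subject of the clause headed by 'asked'; c-commands the pronoun within its binding domain — blocked (Principle B).

Helen, Irene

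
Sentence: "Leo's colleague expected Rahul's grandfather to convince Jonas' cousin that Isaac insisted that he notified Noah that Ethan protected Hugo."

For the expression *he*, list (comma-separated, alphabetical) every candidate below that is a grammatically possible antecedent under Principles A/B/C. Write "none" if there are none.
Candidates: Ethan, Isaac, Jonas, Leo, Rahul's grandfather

Isaac, Jonas, Leo, Rahul's grandfather

*he* is a pronoun; Principle B requires it to be free in its binding domain — the clause headed by 'notified'.
— Ethan: subject of the clause headed by 'protected'; is c-commanded by the pronoun; coreference would bind this R-expression — blocked (Principle C).
— Isaac: subject of the clause headed by 'insisted'; c-commands the pronoun but lies outside its binding domain — allowed.
— Jonas: possessor inside the object DP of the clause headed by 'convince'; does not c-command the pronoun — Principle B does not apply; allowed.
— Leo: possessor inside the subject DP of the matrix clause; does not c-command the pronoun — Principle B does not apply; allowed.
— Rahul's grandfather: subject of the clause headed by 'convince'; c-commands the pronoun but lies outside its binding domain — allowed.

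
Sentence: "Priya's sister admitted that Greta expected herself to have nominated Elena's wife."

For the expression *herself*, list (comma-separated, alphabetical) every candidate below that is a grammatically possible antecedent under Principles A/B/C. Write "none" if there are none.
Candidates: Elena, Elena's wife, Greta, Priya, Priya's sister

Greta

*herself* is a reflexive; Principle A requires it to be bound within its binding domain — the clause headed by 'expected'.
— Elena: possessor inside the object DP of the clause headed by 'nominated'; does not c-command the reflexive — cannot bind it (Principle A).
— Elena's wife: object of the clause headed by 'nominated'; does not c-command the reflexive — cannot bind it (Principle A).
— Greta: subject of the clause headed by 'expected'; c-commands the reflexive within its binding domain — allowed (Principle A).
— Priya: possessor inside the subject DP of the matrix clause; does not c-command the reflexive — cannot bind it (Principle A).
— Priya's sister: subject of the matrix clause; c-commands the reflexive but lies outside its binding domain — cannot bind it (Principle A).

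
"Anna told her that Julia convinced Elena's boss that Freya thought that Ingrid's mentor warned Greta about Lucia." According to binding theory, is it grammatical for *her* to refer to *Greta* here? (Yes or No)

No

*Greta* is an R-expression; Principle C requires it to be free (not bound by any c-commanding expression).
— her: object of the matrix clause; the pronoun c-commands the R-expression — coreference blocked (Principle C).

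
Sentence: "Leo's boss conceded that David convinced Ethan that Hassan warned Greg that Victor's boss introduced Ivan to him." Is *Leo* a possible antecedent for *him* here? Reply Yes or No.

Yes

*him* is a pronoun; Principle B requires it to be free in its binding domain — the clause headed by 'introduced'.
— Leo: possessor inside the subject DP of the matrix clause; does not c-command the pronoun — Principle B does not apply; allowed.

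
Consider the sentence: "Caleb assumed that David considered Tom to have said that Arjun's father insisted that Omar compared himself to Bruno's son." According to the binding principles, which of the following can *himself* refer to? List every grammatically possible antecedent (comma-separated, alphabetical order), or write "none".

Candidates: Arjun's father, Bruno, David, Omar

*himself* is a reflexive; Principle A requires it to be bound within its binding domain — the clause headed by 'compared'.
— Arjun's father: subject of the clause headed by 'insisted'; c-commands the reflexive but lies outside its binding domain — cannot bind it (Principle A).
— Bruno: possessor inside the second object DP of the clause headed by 'compared'; does not c-command the reflexive — cannot bind it (Principle A).
— David: subject of the clause headed by 'considered'; c-commands the reflexive but lies outside its binding domain — cannot bind it (Principle A).
— Omar: subject of the clause headed by 'compared'; c-commands the reflexive within its binding domain — allowed (Principle A).

Omar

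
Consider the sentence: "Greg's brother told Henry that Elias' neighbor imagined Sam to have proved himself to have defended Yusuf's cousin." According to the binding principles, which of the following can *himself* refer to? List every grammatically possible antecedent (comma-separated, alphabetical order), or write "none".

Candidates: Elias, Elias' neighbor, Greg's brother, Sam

Sam

*himself* is a reflexive; Principle A requires it to be bound within its binding domain — the clause headed by 'proved'.
— Elias: possessor inside the subject DP of the clause headed by 'imagined'; does not c-command the reflexive — cannot bind it (Principle A).
— Elias' neighbor: subject of the clause headed by 'imagined'; c-commands the reflexive but lies outside its binding domain — cannot bind it (Principle A).
— Greg's brother: subject of the matrix clause; c-commands the reflexive but lies outside its binding domain — cannot bind it (Principle A).
— Sam: subject of the clause headed by 'proved'; c-commands the reflexive within its binding domain — allowed (Principle A).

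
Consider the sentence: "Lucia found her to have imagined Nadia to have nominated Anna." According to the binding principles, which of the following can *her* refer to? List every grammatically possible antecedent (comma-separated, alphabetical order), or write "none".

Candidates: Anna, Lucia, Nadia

none

*her* is a pronoun; Principle B requires it to be free in its binding domain — the matrix clause.
— Anna: object of the clause headed by 'nominated'; is c-commanded by the pronoun; coreference would bind this R-expression — blocked (Principle C).
— Lucia: subject of the matrix clause; c-commands the pronoun within its binding domain — blocked (Principle B).
— Nadia: subject of the clause headed by 'nominated'; is c-commanded by the pronoun; coreference would bind this R-expression — blocked (Principle C).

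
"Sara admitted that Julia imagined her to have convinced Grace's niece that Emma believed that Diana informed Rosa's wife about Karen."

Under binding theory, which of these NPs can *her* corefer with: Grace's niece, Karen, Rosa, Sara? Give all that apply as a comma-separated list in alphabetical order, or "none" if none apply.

*her* is a pronoun; Principle B requires it to be free in its binding domain — the clause headed by 'imagined'.
— Grace's niece: object of the clause headed by 'convinced'; is c-commanded by the pronoun; coreference would bind this R-expression — blocked (Principle C).
— Karen: second object of the clause headed by 'informed'; is c-commanded by the pronoun; coreference would bind this R-expression — blocked (Principle C).
— Rosa: possessor inside the object DP of the clause headed by 'informed'; is c-commanded by the pronoun; coreference would bind this R-expression — blocked (Principle C).
— Sara: subject of the matrix clause; c-commands the pronoun but lies outside its binding domain — allowed.

Sara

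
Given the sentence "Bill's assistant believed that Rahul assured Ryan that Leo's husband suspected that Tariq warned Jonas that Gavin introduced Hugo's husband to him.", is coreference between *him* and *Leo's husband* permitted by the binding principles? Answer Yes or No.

Yes

*him* is a pronoun; Principle B requires it to be free in its binding domain — the clause headed by 'introduced'.
— Leo's husband: subject of the clause headed by 'suspected'; c-commands the pronoun but lies outside its binding domain — allowed.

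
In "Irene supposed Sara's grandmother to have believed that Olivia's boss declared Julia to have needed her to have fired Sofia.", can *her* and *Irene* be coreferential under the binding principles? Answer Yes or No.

Yes

*Irene* is an R-expression; Principle C requires it to be free (not bound by any c-commanding expression).
— her: subject of the clause headed by 'fired'; the pronoun does not c-command the R-expression — coreference allowed.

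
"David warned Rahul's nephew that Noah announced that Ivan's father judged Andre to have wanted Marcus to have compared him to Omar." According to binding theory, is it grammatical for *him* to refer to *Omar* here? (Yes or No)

*Omar* is an R-expression; Principle C requires it to be free (not bound by any c-commanding expression).
— him: object of the clause headed by 'compared'; the pronoun c-commands the R-expression — coreference blocked (Principle C).

No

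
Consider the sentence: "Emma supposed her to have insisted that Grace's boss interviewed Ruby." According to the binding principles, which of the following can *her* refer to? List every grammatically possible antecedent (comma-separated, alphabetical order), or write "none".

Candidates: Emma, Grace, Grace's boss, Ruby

none

*her* is a pronoun; Principle B requires it to be free in its binding domain — the matrix clause.
— Emma: subject of the matrix clause; c-commands the pronoun within its binding domain — blocked (Principle B).
— Grace: possessor inside the subject DP of the clause headed by 'interviewed'; is c-commanded by the pronoun; coreference would bind this R-expression — blocked (Principle C).
— Grace's boss: subject of the clause headed by 'interviewed'; is c-commanded by the pronoun; coreference would bind this R-expression — blocked (Principle C).
— Ruby: object of the clause headed by 'interviewed'; is c-commanded by the pronoun; coreference would bind this R-expression — blocked (Principle C).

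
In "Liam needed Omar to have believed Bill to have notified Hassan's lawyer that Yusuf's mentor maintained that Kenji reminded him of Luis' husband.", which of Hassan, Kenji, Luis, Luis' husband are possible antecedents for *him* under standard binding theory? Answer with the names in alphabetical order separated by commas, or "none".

Hassan

*him* is a pronoun; Principle B requires it to be free in its binding domain — the clause headed by 'reminded'.
— Hassan: possessor inside the object DP of the clause headed by 'notified'; does not c-command the pronoun — Principle B does not apply; allowed.
— Kenji: subject of the clause headed by 'reminded'; c-commands the pronoun within its binding domain — blocked (Principle B).
— Luis: possessor inside the second object DP of the clause headed by 'reminded'; is c-commanded by the pronoun; coreference would bind this R-expression — blocked (Principle C).
— Luis' husband: second object of the clause headed by 'reminded'; is c-commanded by the pronoun; coreference would bind this R-expression — blocked (Principle C).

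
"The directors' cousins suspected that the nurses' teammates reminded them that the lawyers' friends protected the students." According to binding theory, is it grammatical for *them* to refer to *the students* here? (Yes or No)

*the students* is an R-expression; Principle C requires it to be free (not bound by any c-commanding expression).
— them: object of the clause headed by 'reminded'; the pronoun c-commands the R-expression — coreference blocked (Principle C).

No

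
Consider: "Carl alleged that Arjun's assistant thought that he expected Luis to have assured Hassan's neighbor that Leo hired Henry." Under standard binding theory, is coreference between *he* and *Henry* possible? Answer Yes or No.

No

*Henry* is an R-expression; Principle C requires it to be free (not bound by any c-commanding expression).
— he: subject of the clause headed by 'expected'; the pronoun c-commands the R-expression — coreference blocked (Principle C).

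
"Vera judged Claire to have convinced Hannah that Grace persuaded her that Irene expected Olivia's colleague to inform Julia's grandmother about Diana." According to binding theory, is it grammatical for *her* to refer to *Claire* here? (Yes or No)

*Claire* is an R-expression; Principle C requires it to be free (not bound by any c-commanding expression).
— her: object of the clause headed by 'persuaded'; the pronoun does not c-command the R-expression — coreference allowed.

Yes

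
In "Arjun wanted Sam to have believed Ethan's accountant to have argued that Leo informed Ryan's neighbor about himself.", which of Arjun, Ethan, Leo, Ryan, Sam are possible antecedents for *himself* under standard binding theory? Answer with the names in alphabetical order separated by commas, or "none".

Leo

*himself* is a reflexive; Principle A requires it to be bound within its binding domain — the clause headed by 'informed'.
— Arjun: subject of the matrix clause; c-commands the reflexive but lies outside its binding domain — cannot bind it (Principle A).
— Ethan: possessor inside the subject DP of the clause headed by 'argued'; does not c-command the reflexive — cannot bind it (Principle A).
— Leo: subject of the clause headed by 'informed'; c-commands the reflexive within its binding domain — allowed (Principle A).
— Ryan: possessor inside the object DP of the clause headed by 'informed'; does not c-command the reflexive — cannot bind it (Principle A).
— Sam: subject of the clause headed by 'believed'; c-commands the reflexive but lies outside its binding domain — cannot bind it (Principle A).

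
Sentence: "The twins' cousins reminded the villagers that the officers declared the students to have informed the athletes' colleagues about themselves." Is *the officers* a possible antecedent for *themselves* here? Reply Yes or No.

*themselves* is a reflexive; Principle A requires it to be bound within its binding domain — the clause headed by 'informed'.
— the officers: subject of the clause headed by 'declared'; c-commands the reflexive but lies outside its binding domain — cannot bind it (Principle A).

No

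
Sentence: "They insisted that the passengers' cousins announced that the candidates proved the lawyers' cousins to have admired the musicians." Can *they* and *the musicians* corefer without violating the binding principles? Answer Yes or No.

No

*the musicians* is an R-expression; Principle C requires it to be free (not bound by any c-commanding expression).
— they: subject of the matrix clause; the pronoun c-commands the R-expression — coreference blocked (Principle C).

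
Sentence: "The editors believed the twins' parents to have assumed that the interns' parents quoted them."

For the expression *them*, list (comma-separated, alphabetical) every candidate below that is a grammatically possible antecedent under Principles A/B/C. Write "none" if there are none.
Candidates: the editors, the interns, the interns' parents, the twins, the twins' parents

the editors, the interns, the twins, the twins' parents

*them* is a pronoun; Principle B requires it to be free in its binding domain — the clause headed by 'quoted'.
— the editors: subject of the matrix clause; c-commands the pronoun but lies outside its binding domain — allowed.
— the interns: possessor inside the subject DP of the clause headed by 'quoted'; does not c-command the pronoun — Principle B does not apply; allowed.
— the interns' parents: subject of the clause headed by 'quoted'; c-commands the pronoun within its binding domain — blocked (Principle B).
— the twins: possessor inside the subject DP of the clause headed by 'assumed'; does not c-command the pronoun — Principle B does not apply; allowed.
— the twins' parents: subject of the clause headed by 'assumed'; c-commands the pronoun but lies outside its binding domain — allowed.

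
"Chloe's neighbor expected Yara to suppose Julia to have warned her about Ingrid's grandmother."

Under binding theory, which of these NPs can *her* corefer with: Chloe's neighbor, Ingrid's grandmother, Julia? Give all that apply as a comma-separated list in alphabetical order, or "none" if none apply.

Chloe's neighbor

*her* is a pronoun; Principle B requires it to be free in its binding domain — the clause headed by 'warned'.
— Chloe's neighbor: subject of the matrix clause; c-commands the pronoun but lies outside its binding domain — allowed.
— Ingrid's grandmother: second object of the clause headed by 'warned'; is c-commanded by the pronoun; coreference would bind this R-expression — blocked (Principle C).
— Julia: subject of the clause headed by 'warned'; c-commands the pronoun within its binding domain — blocked (Principle B).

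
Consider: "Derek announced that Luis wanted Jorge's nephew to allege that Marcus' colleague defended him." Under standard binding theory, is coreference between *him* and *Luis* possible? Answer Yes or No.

*Luis* is an R-expression; Principle C requires it to be free (not bound by any c-commanding expression).
— him: object of the clause headed by 'defended'; the pronoun does not c-command the R-expression — coreference allowed.

Yes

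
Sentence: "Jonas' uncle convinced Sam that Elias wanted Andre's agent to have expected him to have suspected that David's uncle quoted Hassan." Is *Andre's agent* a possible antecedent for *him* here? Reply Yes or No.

No

*him* is a pronoun; Principle B requires it to be free in its binding domain — the clause headed by 'expected'.
— Andre's agent: subject of the clause headed by 'expected'; c-commands the pronoun within its binding domain — blocked (Principle B).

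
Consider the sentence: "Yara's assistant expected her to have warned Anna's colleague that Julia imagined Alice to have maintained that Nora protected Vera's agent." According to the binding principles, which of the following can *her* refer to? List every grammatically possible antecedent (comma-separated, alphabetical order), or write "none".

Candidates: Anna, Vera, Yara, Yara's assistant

*her* is a pronoun; Principle B requires it to be free in its binding domain — the matrix clause.
— Anna: possessor inside the object DP of the clause headed by 'warned'; is c-commanded by the pronoun; coreference would bind this R-expression — blocked (Principle C).
— Vera: possessor inside the object DP of the clause headed by 'protected'; is c-commanded by the pronoun; coreference would bind this R-expression — blocked (Principle C).
— Yara: possessor inside the subject DP of the matrix clause; does not c-command the pronoun — Principle B does not apply; allowed.
— Yara's assistant: subject of the matrix clause; c-commands the pronoun within its binding domain — blocked (Principle B).

Yara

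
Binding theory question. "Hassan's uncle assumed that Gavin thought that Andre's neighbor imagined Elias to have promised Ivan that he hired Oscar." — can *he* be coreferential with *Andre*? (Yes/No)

*he* is a pronoun; Principle B requires it to be free in its binding domain — the clause headed by 'hired'.
— Andre: possessor inside the subject DP of the clause headed by 'imagined'; does not c-command the pronoun — Principle B does not apply; allowed.

Yes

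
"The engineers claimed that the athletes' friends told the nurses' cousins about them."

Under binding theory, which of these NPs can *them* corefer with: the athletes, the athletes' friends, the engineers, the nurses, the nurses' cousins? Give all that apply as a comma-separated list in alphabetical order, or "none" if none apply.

the athletes, the engineers, the nurses

*them* is a pronoun; Principle B requires it to be free in its binding domain — the clause headed by 'told'.
— the athletes: possessor inside the subject DP of the clause headed by 'told'; does not c-command the pronoun — Principle B does not apply; allowed.
— the athletes' friends: subject of the clause headed by 'told'; c-commands the pronoun within its binding domain — blocked (Principle B).
— the engineers: subject of the matrix clause; c-commands the pronoun but lies outside its binding domain — allowed.
— the nurses: possessor inside the object DP of the clause headed by 'told'; does not c-command the pronoun — Principle B does not apply; allowed.
— the nurses' cousins: object of the clause headed by 'told'; c-commands the pronoun within its binding domain — blocked (Principle B).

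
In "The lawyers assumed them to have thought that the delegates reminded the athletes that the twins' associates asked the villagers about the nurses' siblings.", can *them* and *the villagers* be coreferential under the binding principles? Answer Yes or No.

*the villagers* is an R-expression; Principle C requires it to be free (not bound by any c-commanding expression).
— them: subject of the clause headed by 'thought'; the pronoun c-commands the R-expression — coreference blocked (Principle C).

No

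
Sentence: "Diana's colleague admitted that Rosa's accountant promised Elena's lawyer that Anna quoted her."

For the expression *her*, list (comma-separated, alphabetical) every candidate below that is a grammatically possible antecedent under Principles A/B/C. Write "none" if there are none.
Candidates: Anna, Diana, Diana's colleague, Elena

*her* is a pronoun; Principle B requires it to be free in its binding domain — the clause headed by 'quoted'.
— Anna: subject of the clause headed by 'quoted'; c-commands the pronoun within its binding domain — blocked (Principle B).
— Diana: possessor inside the subject DP of the matrix clause; does not c-command the pronoun — Principle B does not apply; allowed.
— Diana's colleague: subject of the matrix clause; c-commands the pronoun but lies outside its binding domain — allowed.
— Elena: possessor inside the object DP of the clause headed by 'promised'; does not c-command the pronoun — Principle B does not apply; allowed.

Diana, Diana's colleague, Elena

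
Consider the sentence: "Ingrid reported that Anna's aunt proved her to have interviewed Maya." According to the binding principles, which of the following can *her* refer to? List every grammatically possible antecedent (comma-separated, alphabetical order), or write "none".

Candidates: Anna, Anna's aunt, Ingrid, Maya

Anna, Ingrid

*her* is a pronoun; Principle B requires it to be free in its binding domain — the clause headed by 'proved'.
— Anna: possessor inside the subject DP of the clause headed by 'proved'; does not c-command the pronoun — Principle B does not apply; allowed.
— Anna's aunt: subject of the clause headed by 'proved'; c-commands the pronoun within its binding domain — blocked (Principle B).
— Ingrid: subject of the matrix clause; c-commands the pronoun but lies outside its binding domain — allowed.
— Maya: object of the clause headed by 'interviewed'; is c-commanded by the pronoun; coreference would bind this R-expression — blocked (Principle C).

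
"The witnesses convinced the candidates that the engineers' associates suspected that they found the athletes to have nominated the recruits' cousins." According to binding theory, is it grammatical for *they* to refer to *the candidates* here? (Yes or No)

Yes

*the candidates* is an R-expression; Principle C requires it to be free (not bound by any c-commanding expression).
— they: subject of the clause headed by 'found'; the pronoun does not c-command the R-expression — coreference allowed.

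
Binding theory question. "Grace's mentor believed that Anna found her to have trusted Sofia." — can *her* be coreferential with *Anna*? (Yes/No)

No

*her* is a pronoun; Principle B requires it to be free in its binding domain — the clause headed by 'found'.
— Anna: subject of the clause headed by 'found'; c-commands the pronoun within its binding domain — blocked (Principle B).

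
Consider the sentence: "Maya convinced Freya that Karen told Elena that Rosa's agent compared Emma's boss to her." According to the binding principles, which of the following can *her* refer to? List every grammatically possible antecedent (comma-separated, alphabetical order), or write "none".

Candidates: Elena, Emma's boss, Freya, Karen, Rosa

Elena, Freya, Karen, Rosa

*her* is a pronoun; Principle B requires it to be free in its binding domain — the clause headed by 'compared'.
— Elena: object of the clause headed by 'told'; c-commands the pronoun but lies outside its binding domain — allowed.
— Emma's boss: object of the clause headed by 'compared'; c-commands the pronoun within its binding domain — blocked (Principle B).
— Freya: object of the matrix clause; c-commands the pronoun but lies outside its binding domain — allowed.
— Karen: subject of the clause headed by 'told'; c-commands the pronoun but lies outside its binding domain — allowed.
— Rosa: possessor inside the subject DP of the clause headed by 'compared'; does not c-command the pronoun — Principle B does not apply; allowed.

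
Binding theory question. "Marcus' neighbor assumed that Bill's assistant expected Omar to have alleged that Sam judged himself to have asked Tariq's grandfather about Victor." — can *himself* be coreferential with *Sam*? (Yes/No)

*himself* is a reflexive; Principle A requires it to be bound within its binding domain — the clause headed by 'judged'.
— Sam: subject of the clause headed by 'judged'; c-commands the reflexive within its binding domain — allowed (Principle A).

Yes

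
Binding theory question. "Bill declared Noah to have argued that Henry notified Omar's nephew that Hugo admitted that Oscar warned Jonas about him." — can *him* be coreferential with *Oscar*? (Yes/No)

*him* is a pronoun; Principle B requires it to be free in its binding domain — the clause headed by 'warned'.
— Oscar: subject of the clause headed by 'warned'; c-commands the pronoun within its binding domain — blocked (Principle B).

No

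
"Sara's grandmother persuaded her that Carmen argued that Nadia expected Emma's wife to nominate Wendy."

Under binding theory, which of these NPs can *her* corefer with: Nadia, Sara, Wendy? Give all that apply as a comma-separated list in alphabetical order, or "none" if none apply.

*her* is a pronoun; Principle B requires it to be free in its binding domain — the matrix clause.
— Nadia: subject of the clause headed by 'expected'; is c-commanded by the pronoun; coreference would bind this R-expression — blocked (Principle C).
— Sara: possessor inside the subject DP of the matrix clause; does not c-command the pronoun — Principle B does not apply; allowed.
— Wendy: object of the clause headed by 'nominate'; is c-commanded by the pronoun; coreference would bind this R-expression — blocked (Principle C).

Sara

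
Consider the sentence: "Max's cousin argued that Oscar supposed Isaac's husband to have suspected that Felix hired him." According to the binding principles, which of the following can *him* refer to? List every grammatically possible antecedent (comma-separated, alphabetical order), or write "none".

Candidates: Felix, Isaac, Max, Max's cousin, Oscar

Isaac, Max, Max's cousin, Oscar

*him* is a pronoun; Principle B requires it to be free in its binding domain — the clause headed by 'hired'.
— Felix: subject of the clause headed by 'hired'; c-commands the pronoun within its binding domain — blocked (Principle B).
— Isaac: possessor inside the subject DP of the clause headed by 'suspected'; does not c-command the pronoun — Principle B does not apply; allowed.
— Max: possessor inside the subject DP of the matrix clause; does not c-command the pronoun — Principle B does not apply; allowed.
— Max's cousin: subject of the matrix clause; c-commands the pronoun but lies outside its binding domain — allowed.
— Oscar: subject of the clause headed by 'supposed'; c-commands the pronoun but lies outside its binding domain — allowed.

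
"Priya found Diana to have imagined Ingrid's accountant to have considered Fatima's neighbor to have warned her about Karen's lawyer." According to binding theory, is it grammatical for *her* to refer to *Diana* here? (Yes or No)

Yes

*Diana* is an R-expression; Principle C requires it to be free (not bound by any c-commanding expression).
— her: object of the clause headed by 'warned'; the pronoun does not c-command the R-expression — coreference allowed.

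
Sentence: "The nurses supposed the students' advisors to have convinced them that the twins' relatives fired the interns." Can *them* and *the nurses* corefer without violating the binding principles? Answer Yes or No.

Yes

*the nurses* is an R-expression; Principle C requires it to be free (not bound by any c-commanding expression).
— them: object of the clause headed by 'convinced'; the pronoun does not c-command the R-expression — coreference allowed.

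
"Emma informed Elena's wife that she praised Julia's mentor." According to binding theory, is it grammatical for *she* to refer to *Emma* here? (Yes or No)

Yes

*Emma* is an R-expression; Principle C requires it to be free (not bound by any c-commanding expression).
— she: subject of the clause headed by 'praised'; the pronoun does not c-command the R-expression — coreference allowed.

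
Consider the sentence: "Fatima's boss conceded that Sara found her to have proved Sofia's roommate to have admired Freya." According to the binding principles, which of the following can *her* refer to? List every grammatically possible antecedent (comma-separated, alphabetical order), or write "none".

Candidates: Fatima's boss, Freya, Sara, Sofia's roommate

Fatima's boss

*her* is a pronoun; Principle B requires it to be free in its binding domain — the clause headed by 'found'.
— Fatima's boss: subject of the matrix clause; c-commands the pronoun but lies outside its binding domain — allowed.
— Freya: object of the clause headed by 'admired'; is c-commanded by the pronoun; coreference would bind this R-expression — blocked (Principle C).
— Sara: subject of the clause headed by 'found'; c-commands the pronoun within its binding domain — blocked (Principle B).
— Sofia's roommate: subject of the clause headed by 'admired'; is c-commanded by the pronoun; coreference would bind this R-expression — blocked (Principle C).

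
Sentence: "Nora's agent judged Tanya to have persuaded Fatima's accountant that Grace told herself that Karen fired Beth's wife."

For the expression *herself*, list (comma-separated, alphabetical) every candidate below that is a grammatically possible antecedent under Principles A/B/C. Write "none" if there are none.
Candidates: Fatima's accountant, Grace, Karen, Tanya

Grace

*herself* is a reflexive; Principle A requires it to be bound within its binding domain — the clause headed by 'told'.
— Fatima's accountant: object of the clause headed by 'persuaded'; c-commands the reflexive but lies outside its binding domain — cannot bind it (Principle A).
— Grace: subject of the clause headed by 'told'; c-commands the reflexive within its binding domain — allowed (Principle A).
— Karen: subject of the clause headed by 'fired'; does not c-command the reflexive — cannot bind it (Principle A).
— Tanya: subject of the clause headed by 'persuaded'; c-commands the reflexive but lies outside its binding domain — cannot bind it (Principle A).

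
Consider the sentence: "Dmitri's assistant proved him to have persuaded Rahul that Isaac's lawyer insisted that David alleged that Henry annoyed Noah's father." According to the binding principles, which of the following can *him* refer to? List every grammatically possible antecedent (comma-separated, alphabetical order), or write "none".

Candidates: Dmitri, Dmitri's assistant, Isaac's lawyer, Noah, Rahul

*him* is a pronoun; Principle B requires it to be free in its binding domain — the matrix clause.
— Dmitri: possessor inside the subject DP of the matrix clause; does not c-command the pronoun — Principle B does not apply; allowed.
— Dmitri's assistant: subject of the matrix clause; c-commands the pronoun within its binding domain — blocked (Principle B).
— Isaac's lawyer: subject of the clause headed by 'insisted'; is c-commanded by the pronoun; coreference would bind this R-expression — blocked (Principle C).
— Noah: possessor inside the object DP of the clause headed by 'annoyed'; is c-commanded by the pronoun; coreference would bind this R-expression — blocked (Principle C).
— Rahul: object of the clause headed by 'persuaded'; is c-commanded by the pronoun; coreference would bind this R-expression — blocked (Principle C).

Dmitri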